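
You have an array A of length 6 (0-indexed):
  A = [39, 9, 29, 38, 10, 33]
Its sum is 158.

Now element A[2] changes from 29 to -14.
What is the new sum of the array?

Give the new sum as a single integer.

Answer: 115

Derivation:
Old value at index 2: 29
New value at index 2: -14
Delta = -14 - 29 = -43
New sum = old_sum + delta = 158 + (-43) = 115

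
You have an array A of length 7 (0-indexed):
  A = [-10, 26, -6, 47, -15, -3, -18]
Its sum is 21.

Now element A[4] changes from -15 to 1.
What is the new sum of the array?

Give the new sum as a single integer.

Old value at index 4: -15
New value at index 4: 1
Delta = 1 - -15 = 16
New sum = old_sum + delta = 21 + (16) = 37

Answer: 37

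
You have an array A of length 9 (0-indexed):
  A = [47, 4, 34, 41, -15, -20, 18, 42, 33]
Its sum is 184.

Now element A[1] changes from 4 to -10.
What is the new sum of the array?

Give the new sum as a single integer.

Old value at index 1: 4
New value at index 1: -10
Delta = -10 - 4 = -14
New sum = old_sum + delta = 184 + (-14) = 170

Answer: 170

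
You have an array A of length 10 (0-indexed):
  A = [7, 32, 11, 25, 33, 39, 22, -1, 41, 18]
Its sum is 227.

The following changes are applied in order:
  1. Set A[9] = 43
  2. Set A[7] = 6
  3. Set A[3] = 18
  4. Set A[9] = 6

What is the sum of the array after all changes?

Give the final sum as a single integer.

Initial sum: 227
Change 1: A[9] 18 -> 43, delta = 25, sum = 252
Change 2: A[7] -1 -> 6, delta = 7, sum = 259
Change 3: A[3] 25 -> 18, delta = -7, sum = 252
Change 4: A[9] 43 -> 6, delta = -37, sum = 215

Answer: 215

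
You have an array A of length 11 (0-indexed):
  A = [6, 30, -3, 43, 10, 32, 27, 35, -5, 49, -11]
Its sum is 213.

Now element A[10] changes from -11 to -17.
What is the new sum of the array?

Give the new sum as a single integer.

Answer: 207

Derivation:
Old value at index 10: -11
New value at index 10: -17
Delta = -17 - -11 = -6
New sum = old_sum + delta = 213 + (-6) = 207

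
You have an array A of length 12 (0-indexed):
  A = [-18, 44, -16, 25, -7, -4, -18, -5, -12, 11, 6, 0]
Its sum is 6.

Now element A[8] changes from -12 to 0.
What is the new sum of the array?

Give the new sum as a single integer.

Answer: 18

Derivation:
Old value at index 8: -12
New value at index 8: 0
Delta = 0 - -12 = 12
New sum = old_sum + delta = 6 + (12) = 18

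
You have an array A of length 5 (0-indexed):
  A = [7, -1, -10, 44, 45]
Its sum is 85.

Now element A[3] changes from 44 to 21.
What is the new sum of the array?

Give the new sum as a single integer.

Old value at index 3: 44
New value at index 3: 21
Delta = 21 - 44 = -23
New sum = old_sum + delta = 85 + (-23) = 62

Answer: 62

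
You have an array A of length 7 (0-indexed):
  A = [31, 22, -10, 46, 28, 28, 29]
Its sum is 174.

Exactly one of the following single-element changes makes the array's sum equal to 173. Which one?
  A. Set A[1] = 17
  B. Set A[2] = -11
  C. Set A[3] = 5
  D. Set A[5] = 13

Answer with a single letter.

Answer: B

Derivation:
Option A: A[1] 22->17, delta=-5, new_sum=174+(-5)=169
Option B: A[2] -10->-11, delta=-1, new_sum=174+(-1)=173 <-- matches target
Option C: A[3] 46->5, delta=-41, new_sum=174+(-41)=133
Option D: A[5] 28->13, delta=-15, new_sum=174+(-15)=159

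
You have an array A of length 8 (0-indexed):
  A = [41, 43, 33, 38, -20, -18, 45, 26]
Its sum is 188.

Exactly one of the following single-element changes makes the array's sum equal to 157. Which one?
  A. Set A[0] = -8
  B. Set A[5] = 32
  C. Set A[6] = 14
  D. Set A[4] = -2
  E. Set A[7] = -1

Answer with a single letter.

Answer: C

Derivation:
Option A: A[0] 41->-8, delta=-49, new_sum=188+(-49)=139
Option B: A[5] -18->32, delta=50, new_sum=188+(50)=238
Option C: A[6] 45->14, delta=-31, new_sum=188+(-31)=157 <-- matches target
Option D: A[4] -20->-2, delta=18, new_sum=188+(18)=206
Option E: A[7] 26->-1, delta=-27, new_sum=188+(-27)=161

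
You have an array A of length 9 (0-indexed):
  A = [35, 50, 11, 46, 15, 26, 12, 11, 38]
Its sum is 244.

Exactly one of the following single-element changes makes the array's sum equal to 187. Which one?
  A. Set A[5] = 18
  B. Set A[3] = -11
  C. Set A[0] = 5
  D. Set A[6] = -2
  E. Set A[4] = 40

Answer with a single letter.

Option A: A[5] 26->18, delta=-8, new_sum=244+(-8)=236
Option B: A[3] 46->-11, delta=-57, new_sum=244+(-57)=187 <-- matches target
Option C: A[0] 35->5, delta=-30, new_sum=244+(-30)=214
Option D: A[6] 12->-2, delta=-14, new_sum=244+(-14)=230
Option E: A[4] 15->40, delta=25, new_sum=244+(25)=269

Answer: B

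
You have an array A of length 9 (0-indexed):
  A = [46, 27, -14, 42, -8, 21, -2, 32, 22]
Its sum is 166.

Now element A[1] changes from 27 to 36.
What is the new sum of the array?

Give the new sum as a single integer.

Old value at index 1: 27
New value at index 1: 36
Delta = 36 - 27 = 9
New sum = old_sum + delta = 166 + (9) = 175

Answer: 175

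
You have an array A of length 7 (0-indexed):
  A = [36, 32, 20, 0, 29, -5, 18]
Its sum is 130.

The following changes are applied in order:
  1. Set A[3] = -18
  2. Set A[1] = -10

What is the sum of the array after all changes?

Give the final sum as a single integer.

Initial sum: 130
Change 1: A[3] 0 -> -18, delta = -18, sum = 112
Change 2: A[1] 32 -> -10, delta = -42, sum = 70

Answer: 70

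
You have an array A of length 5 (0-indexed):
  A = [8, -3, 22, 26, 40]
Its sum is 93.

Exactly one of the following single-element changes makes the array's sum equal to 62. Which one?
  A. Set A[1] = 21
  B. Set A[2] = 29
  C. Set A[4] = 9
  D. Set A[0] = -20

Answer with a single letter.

Option A: A[1] -3->21, delta=24, new_sum=93+(24)=117
Option B: A[2] 22->29, delta=7, new_sum=93+(7)=100
Option C: A[4] 40->9, delta=-31, new_sum=93+(-31)=62 <-- matches target
Option D: A[0] 8->-20, delta=-28, new_sum=93+(-28)=65

Answer: C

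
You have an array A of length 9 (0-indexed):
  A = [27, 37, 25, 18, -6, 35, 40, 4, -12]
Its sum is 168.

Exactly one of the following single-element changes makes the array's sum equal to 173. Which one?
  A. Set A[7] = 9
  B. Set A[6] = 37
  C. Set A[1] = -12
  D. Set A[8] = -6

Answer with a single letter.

Answer: A

Derivation:
Option A: A[7] 4->9, delta=5, new_sum=168+(5)=173 <-- matches target
Option B: A[6] 40->37, delta=-3, new_sum=168+(-3)=165
Option C: A[1] 37->-12, delta=-49, new_sum=168+(-49)=119
Option D: A[8] -12->-6, delta=6, new_sum=168+(6)=174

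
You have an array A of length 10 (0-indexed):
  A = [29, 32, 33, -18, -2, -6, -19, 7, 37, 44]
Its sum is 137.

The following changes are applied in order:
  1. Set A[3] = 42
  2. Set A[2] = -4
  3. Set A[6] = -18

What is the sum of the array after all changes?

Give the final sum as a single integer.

Answer: 161

Derivation:
Initial sum: 137
Change 1: A[3] -18 -> 42, delta = 60, sum = 197
Change 2: A[2] 33 -> -4, delta = -37, sum = 160
Change 3: A[6] -19 -> -18, delta = 1, sum = 161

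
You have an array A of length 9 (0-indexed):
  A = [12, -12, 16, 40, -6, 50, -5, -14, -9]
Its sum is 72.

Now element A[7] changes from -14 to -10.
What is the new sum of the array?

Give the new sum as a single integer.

Answer: 76

Derivation:
Old value at index 7: -14
New value at index 7: -10
Delta = -10 - -14 = 4
New sum = old_sum + delta = 72 + (4) = 76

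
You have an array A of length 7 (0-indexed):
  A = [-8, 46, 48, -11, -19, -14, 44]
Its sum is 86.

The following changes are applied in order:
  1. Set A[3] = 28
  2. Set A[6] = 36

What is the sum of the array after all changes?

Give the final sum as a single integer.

Initial sum: 86
Change 1: A[3] -11 -> 28, delta = 39, sum = 125
Change 2: A[6] 44 -> 36, delta = -8, sum = 117

Answer: 117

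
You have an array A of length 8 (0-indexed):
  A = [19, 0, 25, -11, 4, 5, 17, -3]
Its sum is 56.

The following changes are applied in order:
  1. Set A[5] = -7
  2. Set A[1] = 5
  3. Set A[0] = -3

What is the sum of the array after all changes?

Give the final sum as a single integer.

Initial sum: 56
Change 1: A[5] 5 -> -7, delta = -12, sum = 44
Change 2: A[1] 0 -> 5, delta = 5, sum = 49
Change 3: A[0] 19 -> -3, delta = -22, sum = 27

Answer: 27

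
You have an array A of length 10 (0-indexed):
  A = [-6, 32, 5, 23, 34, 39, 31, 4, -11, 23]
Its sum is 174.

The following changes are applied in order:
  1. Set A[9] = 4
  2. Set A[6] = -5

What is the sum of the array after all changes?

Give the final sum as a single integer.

Initial sum: 174
Change 1: A[9] 23 -> 4, delta = -19, sum = 155
Change 2: A[6] 31 -> -5, delta = -36, sum = 119

Answer: 119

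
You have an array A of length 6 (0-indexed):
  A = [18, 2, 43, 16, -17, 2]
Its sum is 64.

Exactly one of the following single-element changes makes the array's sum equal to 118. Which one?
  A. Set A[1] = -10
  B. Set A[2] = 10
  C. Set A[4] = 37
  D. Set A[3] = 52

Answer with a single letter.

Option A: A[1] 2->-10, delta=-12, new_sum=64+(-12)=52
Option B: A[2] 43->10, delta=-33, new_sum=64+(-33)=31
Option C: A[4] -17->37, delta=54, new_sum=64+(54)=118 <-- matches target
Option D: A[3] 16->52, delta=36, new_sum=64+(36)=100

Answer: C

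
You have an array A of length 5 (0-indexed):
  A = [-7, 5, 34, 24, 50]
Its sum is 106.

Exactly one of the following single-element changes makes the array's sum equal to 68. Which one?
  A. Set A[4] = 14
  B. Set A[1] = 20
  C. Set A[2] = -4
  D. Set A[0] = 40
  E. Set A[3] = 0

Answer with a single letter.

Option A: A[4] 50->14, delta=-36, new_sum=106+(-36)=70
Option B: A[1] 5->20, delta=15, new_sum=106+(15)=121
Option C: A[2] 34->-4, delta=-38, new_sum=106+(-38)=68 <-- matches target
Option D: A[0] -7->40, delta=47, new_sum=106+(47)=153
Option E: A[3] 24->0, delta=-24, new_sum=106+(-24)=82

Answer: C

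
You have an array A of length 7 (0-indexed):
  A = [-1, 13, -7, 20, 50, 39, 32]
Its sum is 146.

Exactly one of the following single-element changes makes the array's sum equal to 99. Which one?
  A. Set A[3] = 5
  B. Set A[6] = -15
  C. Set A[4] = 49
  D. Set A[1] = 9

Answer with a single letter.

Answer: B

Derivation:
Option A: A[3] 20->5, delta=-15, new_sum=146+(-15)=131
Option B: A[6] 32->-15, delta=-47, new_sum=146+(-47)=99 <-- matches target
Option C: A[4] 50->49, delta=-1, new_sum=146+(-1)=145
Option D: A[1] 13->9, delta=-4, new_sum=146+(-4)=142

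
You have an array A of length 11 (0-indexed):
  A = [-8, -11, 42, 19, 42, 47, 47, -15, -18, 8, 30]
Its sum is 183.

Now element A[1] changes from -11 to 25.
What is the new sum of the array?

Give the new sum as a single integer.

Answer: 219

Derivation:
Old value at index 1: -11
New value at index 1: 25
Delta = 25 - -11 = 36
New sum = old_sum + delta = 183 + (36) = 219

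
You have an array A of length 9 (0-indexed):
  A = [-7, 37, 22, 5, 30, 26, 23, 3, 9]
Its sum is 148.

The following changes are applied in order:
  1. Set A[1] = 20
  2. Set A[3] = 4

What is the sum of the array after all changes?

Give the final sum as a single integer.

Answer: 130

Derivation:
Initial sum: 148
Change 1: A[1] 37 -> 20, delta = -17, sum = 131
Change 2: A[3] 5 -> 4, delta = -1, sum = 130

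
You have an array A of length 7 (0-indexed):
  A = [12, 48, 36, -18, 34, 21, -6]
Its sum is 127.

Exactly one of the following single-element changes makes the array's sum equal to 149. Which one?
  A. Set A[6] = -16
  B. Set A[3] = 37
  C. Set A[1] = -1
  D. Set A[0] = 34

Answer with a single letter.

Answer: D

Derivation:
Option A: A[6] -6->-16, delta=-10, new_sum=127+(-10)=117
Option B: A[3] -18->37, delta=55, new_sum=127+(55)=182
Option C: A[1] 48->-1, delta=-49, new_sum=127+(-49)=78
Option D: A[0] 12->34, delta=22, new_sum=127+(22)=149 <-- matches target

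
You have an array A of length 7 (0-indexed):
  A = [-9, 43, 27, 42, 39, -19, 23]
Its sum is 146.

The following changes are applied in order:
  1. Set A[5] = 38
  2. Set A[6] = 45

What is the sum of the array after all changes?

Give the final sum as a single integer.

Answer: 225

Derivation:
Initial sum: 146
Change 1: A[5] -19 -> 38, delta = 57, sum = 203
Change 2: A[6] 23 -> 45, delta = 22, sum = 225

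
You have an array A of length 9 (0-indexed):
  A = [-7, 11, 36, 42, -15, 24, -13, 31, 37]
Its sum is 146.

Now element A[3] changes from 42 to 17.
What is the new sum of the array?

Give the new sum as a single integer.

Old value at index 3: 42
New value at index 3: 17
Delta = 17 - 42 = -25
New sum = old_sum + delta = 146 + (-25) = 121

Answer: 121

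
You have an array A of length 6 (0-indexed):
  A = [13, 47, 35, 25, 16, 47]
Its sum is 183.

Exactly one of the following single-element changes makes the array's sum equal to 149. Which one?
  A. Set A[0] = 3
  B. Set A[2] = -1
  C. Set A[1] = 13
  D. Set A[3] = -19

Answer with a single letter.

Answer: C

Derivation:
Option A: A[0] 13->3, delta=-10, new_sum=183+(-10)=173
Option B: A[2] 35->-1, delta=-36, new_sum=183+(-36)=147
Option C: A[1] 47->13, delta=-34, new_sum=183+(-34)=149 <-- matches target
Option D: A[3] 25->-19, delta=-44, new_sum=183+(-44)=139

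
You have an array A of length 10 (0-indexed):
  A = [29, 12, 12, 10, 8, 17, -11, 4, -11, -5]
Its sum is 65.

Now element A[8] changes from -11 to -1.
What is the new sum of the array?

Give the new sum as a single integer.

Answer: 75

Derivation:
Old value at index 8: -11
New value at index 8: -1
Delta = -1 - -11 = 10
New sum = old_sum + delta = 65 + (10) = 75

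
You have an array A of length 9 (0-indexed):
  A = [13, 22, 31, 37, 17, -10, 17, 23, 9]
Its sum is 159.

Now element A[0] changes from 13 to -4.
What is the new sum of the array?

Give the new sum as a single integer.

Old value at index 0: 13
New value at index 0: -4
Delta = -4 - 13 = -17
New sum = old_sum + delta = 159 + (-17) = 142

Answer: 142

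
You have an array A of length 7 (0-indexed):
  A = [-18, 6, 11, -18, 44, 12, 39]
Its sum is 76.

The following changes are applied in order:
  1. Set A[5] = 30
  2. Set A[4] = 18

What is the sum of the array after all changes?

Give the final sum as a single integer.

Initial sum: 76
Change 1: A[5] 12 -> 30, delta = 18, sum = 94
Change 2: A[4] 44 -> 18, delta = -26, sum = 68

Answer: 68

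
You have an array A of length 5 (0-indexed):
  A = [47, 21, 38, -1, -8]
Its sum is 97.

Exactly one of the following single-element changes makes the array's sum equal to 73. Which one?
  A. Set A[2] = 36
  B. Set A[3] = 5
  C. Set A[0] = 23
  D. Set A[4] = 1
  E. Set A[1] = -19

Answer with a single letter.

Option A: A[2] 38->36, delta=-2, new_sum=97+(-2)=95
Option B: A[3] -1->5, delta=6, new_sum=97+(6)=103
Option C: A[0] 47->23, delta=-24, new_sum=97+(-24)=73 <-- matches target
Option D: A[4] -8->1, delta=9, new_sum=97+(9)=106
Option E: A[1] 21->-19, delta=-40, new_sum=97+(-40)=57

Answer: C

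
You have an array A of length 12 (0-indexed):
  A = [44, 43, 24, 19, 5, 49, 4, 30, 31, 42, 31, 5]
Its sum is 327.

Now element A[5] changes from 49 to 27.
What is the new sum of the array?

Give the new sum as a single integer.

Old value at index 5: 49
New value at index 5: 27
Delta = 27 - 49 = -22
New sum = old_sum + delta = 327 + (-22) = 305

Answer: 305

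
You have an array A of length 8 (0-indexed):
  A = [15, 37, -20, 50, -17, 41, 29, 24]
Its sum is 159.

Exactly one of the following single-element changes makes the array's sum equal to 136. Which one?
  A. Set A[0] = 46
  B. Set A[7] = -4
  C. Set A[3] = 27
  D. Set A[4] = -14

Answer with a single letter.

Answer: C

Derivation:
Option A: A[0] 15->46, delta=31, new_sum=159+(31)=190
Option B: A[7] 24->-4, delta=-28, new_sum=159+(-28)=131
Option C: A[3] 50->27, delta=-23, new_sum=159+(-23)=136 <-- matches target
Option D: A[4] -17->-14, delta=3, new_sum=159+(3)=162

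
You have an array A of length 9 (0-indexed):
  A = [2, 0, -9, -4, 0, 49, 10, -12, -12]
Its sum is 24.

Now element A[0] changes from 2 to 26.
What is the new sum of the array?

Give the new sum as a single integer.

Old value at index 0: 2
New value at index 0: 26
Delta = 26 - 2 = 24
New sum = old_sum + delta = 24 + (24) = 48

Answer: 48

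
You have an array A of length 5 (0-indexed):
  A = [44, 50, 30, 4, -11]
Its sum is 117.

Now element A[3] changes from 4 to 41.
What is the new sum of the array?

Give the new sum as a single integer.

Answer: 154

Derivation:
Old value at index 3: 4
New value at index 3: 41
Delta = 41 - 4 = 37
New sum = old_sum + delta = 117 + (37) = 154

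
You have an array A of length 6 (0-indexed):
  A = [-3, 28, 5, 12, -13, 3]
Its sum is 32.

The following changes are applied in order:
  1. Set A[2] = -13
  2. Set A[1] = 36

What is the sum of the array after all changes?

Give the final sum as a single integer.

Initial sum: 32
Change 1: A[2] 5 -> -13, delta = -18, sum = 14
Change 2: A[1] 28 -> 36, delta = 8, sum = 22

Answer: 22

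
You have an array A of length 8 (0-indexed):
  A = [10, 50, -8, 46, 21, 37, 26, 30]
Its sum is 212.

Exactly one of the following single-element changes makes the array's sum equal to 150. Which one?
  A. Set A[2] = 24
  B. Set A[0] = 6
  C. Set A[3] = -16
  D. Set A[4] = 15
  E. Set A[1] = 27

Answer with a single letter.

Answer: C

Derivation:
Option A: A[2] -8->24, delta=32, new_sum=212+(32)=244
Option B: A[0] 10->6, delta=-4, new_sum=212+(-4)=208
Option C: A[3] 46->-16, delta=-62, new_sum=212+(-62)=150 <-- matches target
Option D: A[4] 21->15, delta=-6, new_sum=212+(-6)=206
Option E: A[1] 50->27, delta=-23, new_sum=212+(-23)=189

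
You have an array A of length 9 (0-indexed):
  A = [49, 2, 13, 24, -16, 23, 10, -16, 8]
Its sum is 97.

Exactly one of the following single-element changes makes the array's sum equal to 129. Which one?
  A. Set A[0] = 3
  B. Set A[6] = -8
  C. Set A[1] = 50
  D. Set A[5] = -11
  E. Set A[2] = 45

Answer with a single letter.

Answer: E

Derivation:
Option A: A[0] 49->3, delta=-46, new_sum=97+(-46)=51
Option B: A[6] 10->-8, delta=-18, new_sum=97+(-18)=79
Option C: A[1] 2->50, delta=48, new_sum=97+(48)=145
Option D: A[5] 23->-11, delta=-34, new_sum=97+(-34)=63
Option E: A[2] 13->45, delta=32, new_sum=97+(32)=129 <-- matches target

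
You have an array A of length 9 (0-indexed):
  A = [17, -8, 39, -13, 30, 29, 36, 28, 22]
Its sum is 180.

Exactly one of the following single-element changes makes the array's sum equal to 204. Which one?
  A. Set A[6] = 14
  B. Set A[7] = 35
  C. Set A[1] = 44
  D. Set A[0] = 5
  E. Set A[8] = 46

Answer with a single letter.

Answer: E

Derivation:
Option A: A[6] 36->14, delta=-22, new_sum=180+(-22)=158
Option B: A[7] 28->35, delta=7, new_sum=180+(7)=187
Option C: A[1] -8->44, delta=52, new_sum=180+(52)=232
Option D: A[0] 17->5, delta=-12, new_sum=180+(-12)=168
Option E: A[8] 22->46, delta=24, new_sum=180+(24)=204 <-- matches target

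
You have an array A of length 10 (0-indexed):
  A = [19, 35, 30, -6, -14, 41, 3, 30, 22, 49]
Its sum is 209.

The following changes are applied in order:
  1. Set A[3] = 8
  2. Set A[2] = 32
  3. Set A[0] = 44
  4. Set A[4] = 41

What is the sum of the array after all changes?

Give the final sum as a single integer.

Answer: 305

Derivation:
Initial sum: 209
Change 1: A[3] -6 -> 8, delta = 14, sum = 223
Change 2: A[2] 30 -> 32, delta = 2, sum = 225
Change 3: A[0] 19 -> 44, delta = 25, sum = 250
Change 4: A[4] -14 -> 41, delta = 55, sum = 305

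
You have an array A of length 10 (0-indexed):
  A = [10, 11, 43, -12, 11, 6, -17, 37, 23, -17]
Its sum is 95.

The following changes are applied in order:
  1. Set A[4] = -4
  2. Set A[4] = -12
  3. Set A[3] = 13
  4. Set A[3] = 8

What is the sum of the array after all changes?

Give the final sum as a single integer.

Answer: 92

Derivation:
Initial sum: 95
Change 1: A[4] 11 -> -4, delta = -15, sum = 80
Change 2: A[4] -4 -> -12, delta = -8, sum = 72
Change 3: A[3] -12 -> 13, delta = 25, sum = 97
Change 4: A[3] 13 -> 8, delta = -5, sum = 92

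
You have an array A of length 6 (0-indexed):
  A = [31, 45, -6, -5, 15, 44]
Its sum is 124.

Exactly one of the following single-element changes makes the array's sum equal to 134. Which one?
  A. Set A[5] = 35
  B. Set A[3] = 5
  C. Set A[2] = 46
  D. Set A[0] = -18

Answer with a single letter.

Option A: A[5] 44->35, delta=-9, new_sum=124+(-9)=115
Option B: A[3] -5->5, delta=10, new_sum=124+(10)=134 <-- matches target
Option C: A[2] -6->46, delta=52, new_sum=124+(52)=176
Option D: A[0] 31->-18, delta=-49, new_sum=124+(-49)=75

Answer: B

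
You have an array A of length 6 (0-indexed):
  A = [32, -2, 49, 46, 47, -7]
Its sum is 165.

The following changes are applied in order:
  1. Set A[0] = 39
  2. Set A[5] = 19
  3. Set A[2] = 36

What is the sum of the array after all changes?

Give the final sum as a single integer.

Initial sum: 165
Change 1: A[0] 32 -> 39, delta = 7, sum = 172
Change 2: A[5] -7 -> 19, delta = 26, sum = 198
Change 3: A[2] 49 -> 36, delta = -13, sum = 185

Answer: 185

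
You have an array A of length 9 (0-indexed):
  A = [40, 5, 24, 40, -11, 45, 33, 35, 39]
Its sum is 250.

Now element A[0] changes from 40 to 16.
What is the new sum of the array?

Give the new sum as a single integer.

Old value at index 0: 40
New value at index 0: 16
Delta = 16 - 40 = -24
New sum = old_sum + delta = 250 + (-24) = 226

Answer: 226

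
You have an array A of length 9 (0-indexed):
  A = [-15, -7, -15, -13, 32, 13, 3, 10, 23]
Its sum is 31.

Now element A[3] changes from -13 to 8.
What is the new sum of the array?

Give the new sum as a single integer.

Old value at index 3: -13
New value at index 3: 8
Delta = 8 - -13 = 21
New sum = old_sum + delta = 31 + (21) = 52

Answer: 52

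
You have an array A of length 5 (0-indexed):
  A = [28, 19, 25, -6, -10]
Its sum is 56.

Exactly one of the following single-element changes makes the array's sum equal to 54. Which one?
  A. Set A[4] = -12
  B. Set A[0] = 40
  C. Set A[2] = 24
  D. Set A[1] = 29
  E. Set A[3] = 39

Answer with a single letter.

Option A: A[4] -10->-12, delta=-2, new_sum=56+(-2)=54 <-- matches target
Option B: A[0] 28->40, delta=12, new_sum=56+(12)=68
Option C: A[2] 25->24, delta=-1, new_sum=56+(-1)=55
Option D: A[1] 19->29, delta=10, new_sum=56+(10)=66
Option E: A[3] -6->39, delta=45, new_sum=56+(45)=101

Answer: A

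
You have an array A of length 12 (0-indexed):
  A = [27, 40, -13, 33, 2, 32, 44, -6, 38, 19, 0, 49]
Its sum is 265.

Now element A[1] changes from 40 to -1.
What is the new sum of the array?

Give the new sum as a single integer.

Old value at index 1: 40
New value at index 1: -1
Delta = -1 - 40 = -41
New sum = old_sum + delta = 265 + (-41) = 224

Answer: 224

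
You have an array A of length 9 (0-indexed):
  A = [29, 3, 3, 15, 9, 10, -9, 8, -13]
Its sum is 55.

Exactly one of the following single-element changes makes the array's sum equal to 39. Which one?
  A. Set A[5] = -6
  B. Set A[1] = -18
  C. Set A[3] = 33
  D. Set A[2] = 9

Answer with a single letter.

Option A: A[5] 10->-6, delta=-16, new_sum=55+(-16)=39 <-- matches target
Option B: A[1] 3->-18, delta=-21, new_sum=55+(-21)=34
Option C: A[3] 15->33, delta=18, new_sum=55+(18)=73
Option D: A[2] 3->9, delta=6, new_sum=55+(6)=61

Answer: A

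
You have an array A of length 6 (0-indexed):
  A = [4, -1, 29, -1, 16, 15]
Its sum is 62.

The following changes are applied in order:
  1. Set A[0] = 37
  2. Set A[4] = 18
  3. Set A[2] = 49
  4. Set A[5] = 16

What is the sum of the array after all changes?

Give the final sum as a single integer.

Answer: 118

Derivation:
Initial sum: 62
Change 1: A[0] 4 -> 37, delta = 33, sum = 95
Change 2: A[4] 16 -> 18, delta = 2, sum = 97
Change 3: A[2] 29 -> 49, delta = 20, sum = 117
Change 4: A[5] 15 -> 16, delta = 1, sum = 118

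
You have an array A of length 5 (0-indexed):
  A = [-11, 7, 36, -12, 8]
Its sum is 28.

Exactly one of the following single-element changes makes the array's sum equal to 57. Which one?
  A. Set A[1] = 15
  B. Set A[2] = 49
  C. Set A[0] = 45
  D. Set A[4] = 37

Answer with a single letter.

Option A: A[1] 7->15, delta=8, new_sum=28+(8)=36
Option B: A[2] 36->49, delta=13, new_sum=28+(13)=41
Option C: A[0] -11->45, delta=56, new_sum=28+(56)=84
Option D: A[4] 8->37, delta=29, new_sum=28+(29)=57 <-- matches target

Answer: D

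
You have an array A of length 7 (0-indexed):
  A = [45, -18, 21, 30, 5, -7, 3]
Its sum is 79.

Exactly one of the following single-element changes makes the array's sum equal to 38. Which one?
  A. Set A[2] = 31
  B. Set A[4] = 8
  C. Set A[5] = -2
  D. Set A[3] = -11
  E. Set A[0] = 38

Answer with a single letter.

Option A: A[2] 21->31, delta=10, new_sum=79+(10)=89
Option B: A[4] 5->8, delta=3, new_sum=79+(3)=82
Option C: A[5] -7->-2, delta=5, new_sum=79+(5)=84
Option D: A[3] 30->-11, delta=-41, new_sum=79+(-41)=38 <-- matches target
Option E: A[0] 45->38, delta=-7, new_sum=79+(-7)=72

Answer: D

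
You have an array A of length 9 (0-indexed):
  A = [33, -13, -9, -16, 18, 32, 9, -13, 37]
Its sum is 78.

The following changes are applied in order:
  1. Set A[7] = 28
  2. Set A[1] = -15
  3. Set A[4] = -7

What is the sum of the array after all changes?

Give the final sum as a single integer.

Answer: 92

Derivation:
Initial sum: 78
Change 1: A[7] -13 -> 28, delta = 41, sum = 119
Change 2: A[1] -13 -> -15, delta = -2, sum = 117
Change 3: A[4] 18 -> -7, delta = -25, sum = 92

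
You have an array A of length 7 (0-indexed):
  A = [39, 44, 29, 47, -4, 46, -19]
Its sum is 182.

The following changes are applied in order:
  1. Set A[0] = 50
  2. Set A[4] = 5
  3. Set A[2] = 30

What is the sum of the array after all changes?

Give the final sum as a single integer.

Answer: 203

Derivation:
Initial sum: 182
Change 1: A[0] 39 -> 50, delta = 11, sum = 193
Change 2: A[4] -4 -> 5, delta = 9, sum = 202
Change 3: A[2] 29 -> 30, delta = 1, sum = 203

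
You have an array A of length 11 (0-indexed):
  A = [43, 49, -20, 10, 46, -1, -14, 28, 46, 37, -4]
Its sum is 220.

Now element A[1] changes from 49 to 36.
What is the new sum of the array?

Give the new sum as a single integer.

Answer: 207

Derivation:
Old value at index 1: 49
New value at index 1: 36
Delta = 36 - 49 = -13
New sum = old_sum + delta = 220 + (-13) = 207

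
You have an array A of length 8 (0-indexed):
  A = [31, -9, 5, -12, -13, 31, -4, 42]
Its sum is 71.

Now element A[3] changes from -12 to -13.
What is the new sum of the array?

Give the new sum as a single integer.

Old value at index 3: -12
New value at index 3: -13
Delta = -13 - -12 = -1
New sum = old_sum + delta = 71 + (-1) = 70

Answer: 70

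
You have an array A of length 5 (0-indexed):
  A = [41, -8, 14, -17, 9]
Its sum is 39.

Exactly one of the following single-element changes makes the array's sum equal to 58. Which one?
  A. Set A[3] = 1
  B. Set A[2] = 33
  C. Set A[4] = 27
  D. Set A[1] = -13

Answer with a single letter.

Answer: B

Derivation:
Option A: A[3] -17->1, delta=18, new_sum=39+(18)=57
Option B: A[2] 14->33, delta=19, new_sum=39+(19)=58 <-- matches target
Option C: A[4] 9->27, delta=18, new_sum=39+(18)=57
Option D: A[1] -8->-13, delta=-5, new_sum=39+(-5)=34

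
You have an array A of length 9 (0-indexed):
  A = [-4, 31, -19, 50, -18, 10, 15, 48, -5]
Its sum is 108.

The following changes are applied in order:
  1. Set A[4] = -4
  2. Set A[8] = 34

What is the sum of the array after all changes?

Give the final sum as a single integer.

Initial sum: 108
Change 1: A[4] -18 -> -4, delta = 14, sum = 122
Change 2: A[8] -5 -> 34, delta = 39, sum = 161

Answer: 161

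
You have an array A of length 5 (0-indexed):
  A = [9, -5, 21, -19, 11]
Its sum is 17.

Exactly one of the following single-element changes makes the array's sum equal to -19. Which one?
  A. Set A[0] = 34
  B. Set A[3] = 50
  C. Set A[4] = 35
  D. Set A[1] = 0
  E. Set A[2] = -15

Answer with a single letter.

Answer: E

Derivation:
Option A: A[0] 9->34, delta=25, new_sum=17+(25)=42
Option B: A[3] -19->50, delta=69, new_sum=17+(69)=86
Option C: A[4] 11->35, delta=24, new_sum=17+(24)=41
Option D: A[1] -5->0, delta=5, new_sum=17+(5)=22
Option E: A[2] 21->-15, delta=-36, new_sum=17+(-36)=-19 <-- matches target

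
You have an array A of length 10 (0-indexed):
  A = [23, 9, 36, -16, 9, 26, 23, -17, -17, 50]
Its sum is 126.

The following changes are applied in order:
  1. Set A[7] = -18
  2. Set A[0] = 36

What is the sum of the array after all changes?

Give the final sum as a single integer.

Initial sum: 126
Change 1: A[7] -17 -> -18, delta = -1, sum = 125
Change 2: A[0] 23 -> 36, delta = 13, sum = 138

Answer: 138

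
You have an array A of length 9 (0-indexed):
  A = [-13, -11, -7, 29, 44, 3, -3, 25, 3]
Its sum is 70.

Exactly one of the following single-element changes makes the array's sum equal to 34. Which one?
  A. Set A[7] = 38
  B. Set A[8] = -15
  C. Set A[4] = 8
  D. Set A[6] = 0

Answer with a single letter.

Answer: C

Derivation:
Option A: A[7] 25->38, delta=13, new_sum=70+(13)=83
Option B: A[8] 3->-15, delta=-18, new_sum=70+(-18)=52
Option C: A[4] 44->8, delta=-36, new_sum=70+(-36)=34 <-- matches target
Option D: A[6] -3->0, delta=3, new_sum=70+(3)=73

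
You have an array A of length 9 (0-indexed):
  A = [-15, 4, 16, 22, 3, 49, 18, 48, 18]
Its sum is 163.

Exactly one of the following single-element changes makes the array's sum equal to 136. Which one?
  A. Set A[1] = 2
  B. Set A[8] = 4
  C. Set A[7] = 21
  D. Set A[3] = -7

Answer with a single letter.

Answer: C

Derivation:
Option A: A[1] 4->2, delta=-2, new_sum=163+(-2)=161
Option B: A[8] 18->4, delta=-14, new_sum=163+(-14)=149
Option C: A[7] 48->21, delta=-27, new_sum=163+(-27)=136 <-- matches target
Option D: A[3] 22->-7, delta=-29, new_sum=163+(-29)=134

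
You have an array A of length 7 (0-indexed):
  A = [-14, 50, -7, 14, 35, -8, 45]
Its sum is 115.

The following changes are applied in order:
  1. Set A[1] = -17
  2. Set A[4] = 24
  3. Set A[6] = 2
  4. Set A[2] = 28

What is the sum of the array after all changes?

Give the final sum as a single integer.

Initial sum: 115
Change 1: A[1] 50 -> -17, delta = -67, sum = 48
Change 2: A[4] 35 -> 24, delta = -11, sum = 37
Change 3: A[6] 45 -> 2, delta = -43, sum = -6
Change 4: A[2] -7 -> 28, delta = 35, sum = 29

Answer: 29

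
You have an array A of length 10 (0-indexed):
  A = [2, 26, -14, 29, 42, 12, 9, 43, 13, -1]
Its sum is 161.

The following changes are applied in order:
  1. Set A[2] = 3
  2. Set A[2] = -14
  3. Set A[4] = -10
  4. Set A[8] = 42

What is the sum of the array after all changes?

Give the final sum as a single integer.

Initial sum: 161
Change 1: A[2] -14 -> 3, delta = 17, sum = 178
Change 2: A[2] 3 -> -14, delta = -17, sum = 161
Change 3: A[4] 42 -> -10, delta = -52, sum = 109
Change 4: A[8] 13 -> 42, delta = 29, sum = 138

Answer: 138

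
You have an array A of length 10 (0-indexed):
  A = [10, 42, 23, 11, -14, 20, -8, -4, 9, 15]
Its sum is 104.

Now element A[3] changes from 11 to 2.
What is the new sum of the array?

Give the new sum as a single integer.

Answer: 95

Derivation:
Old value at index 3: 11
New value at index 3: 2
Delta = 2 - 11 = -9
New sum = old_sum + delta = 104 + (-9) = 95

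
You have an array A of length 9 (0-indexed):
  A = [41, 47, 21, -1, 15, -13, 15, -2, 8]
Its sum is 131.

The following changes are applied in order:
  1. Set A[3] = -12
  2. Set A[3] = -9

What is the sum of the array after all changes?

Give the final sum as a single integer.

Answer: 123

Derivation:
Initial sum: 131
Change 1: A[3] -1 -> -12, delta = -11, sum = 120
Change 2: A[3] -12 -> -9, delta = 3, sum = 123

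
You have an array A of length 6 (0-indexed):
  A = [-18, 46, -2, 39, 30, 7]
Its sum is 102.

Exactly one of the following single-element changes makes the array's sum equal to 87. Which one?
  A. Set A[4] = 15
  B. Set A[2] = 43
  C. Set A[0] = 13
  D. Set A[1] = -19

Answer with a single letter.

Option A: A[4] 30->15, delta=-15, new_sum=102+(-15)=87 <-- matches target
Option B: A[2] -2->43, delta=45, new_sum=102+(45)=147
Option C: A[0] -18->13, delta=31, new_sum=102+(31)=133
Option D: A[1] 46->-19, delta=-65, new_sum=102+(-65)=37

Answer: A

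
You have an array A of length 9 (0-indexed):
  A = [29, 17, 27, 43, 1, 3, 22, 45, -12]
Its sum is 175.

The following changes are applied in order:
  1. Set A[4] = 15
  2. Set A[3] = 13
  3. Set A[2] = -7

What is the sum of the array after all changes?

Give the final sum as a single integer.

Initial sum: 175
Change 1: A[4] 1 -> 15, delta = 14, sum = 189
Change 2: A[3] 43 -> 13, delta = -30, sum = 159
Change 3: A[2] 27 -> -7, delta = -34, sum = 125

Answer: 125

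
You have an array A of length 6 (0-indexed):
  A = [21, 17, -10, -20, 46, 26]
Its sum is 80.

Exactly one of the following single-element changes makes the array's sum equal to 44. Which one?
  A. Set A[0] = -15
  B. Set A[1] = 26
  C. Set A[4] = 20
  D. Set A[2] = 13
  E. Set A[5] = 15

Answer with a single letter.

Option A: A[0] 21->-15, delta=-36, new_sum=80+(-36)=44 <-- matches target
Option B: A[1] 17->26, delta=9, new_sum=80+(9)=89
Option C: A[4] 46->20, delta=-26, new_sum=80+(-26)=54
Option D: A[2] -10->13, delta=23, new_sum=80+(23)=103
Option E: A[5] 26->15, delta=-11, new_sum=80+(-11)=69

Answer: A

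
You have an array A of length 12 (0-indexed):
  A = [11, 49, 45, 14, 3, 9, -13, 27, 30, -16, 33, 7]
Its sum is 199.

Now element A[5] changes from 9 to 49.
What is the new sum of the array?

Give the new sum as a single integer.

Old value at index 5: 9
New value at index 5: 49
Delta = 49 - 9 = 40
New sum = old_sum + delta = 199 + (40) = 239

Answer: 239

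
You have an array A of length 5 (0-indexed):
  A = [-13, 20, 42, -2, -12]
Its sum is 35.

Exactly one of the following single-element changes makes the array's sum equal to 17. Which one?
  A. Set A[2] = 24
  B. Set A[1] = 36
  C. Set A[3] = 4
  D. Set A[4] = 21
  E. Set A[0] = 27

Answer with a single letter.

Answer: A

Derivation:
Option A: A[2] 42->24, delta=-18, new_sum=35+(-18)=17 <-- matches target
Option B: A[1] 20->36, delta=16, new_sum=35+(16)=51
Option C: A[3] -2->4, delta=6, new_sum=35+(6)=41
Option D: A[4] -12->21, delta=33, new_sum=35+(33)=68
Option E: A[0] -13->27, delta=40, new_sum=35+(40)=75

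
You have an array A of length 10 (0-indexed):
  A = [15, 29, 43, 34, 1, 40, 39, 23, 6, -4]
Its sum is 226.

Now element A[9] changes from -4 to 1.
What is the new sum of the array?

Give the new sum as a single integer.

Old value at index 9: -4
New value at index 9: 1
Delta = 1 - -4 = 5
New sum = old_sum + delta = 226 + (5) = 231

Answer: 231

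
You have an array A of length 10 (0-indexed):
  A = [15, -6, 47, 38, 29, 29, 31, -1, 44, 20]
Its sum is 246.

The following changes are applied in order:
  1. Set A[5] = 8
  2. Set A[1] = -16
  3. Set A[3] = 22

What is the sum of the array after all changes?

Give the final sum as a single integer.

Initial sum: 246
Change 1: A[5] 29 -> 8, delta = -21, sum = 225
Change 2: A[1] -6 -> -16, delta = -10, sum = 215
Change 3: A[3] 38 -> 22, delta = -16, sum = 199

Answer: 199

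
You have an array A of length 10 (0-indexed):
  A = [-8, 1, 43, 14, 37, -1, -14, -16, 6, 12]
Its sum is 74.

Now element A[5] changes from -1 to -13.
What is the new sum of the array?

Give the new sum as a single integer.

Answer: 62

Derivation:
Old value at index 5: -1
New value at index 5: -13
Delta = -13 - -1 = -12
New sum = old_sum + delta = 74 + (-12) = 62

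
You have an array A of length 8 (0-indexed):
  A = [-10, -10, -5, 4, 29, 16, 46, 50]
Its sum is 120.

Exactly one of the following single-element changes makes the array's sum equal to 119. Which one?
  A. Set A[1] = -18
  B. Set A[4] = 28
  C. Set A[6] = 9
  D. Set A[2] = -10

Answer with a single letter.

Option A: A[1] -10->-18, delta=-8, new_sum=120+(-8)=112
Option B: A[4] 29->28, delta=-1, new_sum=120+(-1)=119 <-- matches target
Option C: A[6] 46->9, delta=-37, new_sum=120+(-37)=83
Option D: A[2] -5->-10, delta=-5, new_sum=120+(-5)=115

Answer: B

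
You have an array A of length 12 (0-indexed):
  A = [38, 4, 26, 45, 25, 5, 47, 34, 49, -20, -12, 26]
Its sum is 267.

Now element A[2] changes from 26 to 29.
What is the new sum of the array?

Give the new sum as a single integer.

Old value at index 2: 26
New value at index 2: 29
Delta = 29 - 26 = 3
New sum = old_sum + delta = 267 + (3) = 270

Answer: 270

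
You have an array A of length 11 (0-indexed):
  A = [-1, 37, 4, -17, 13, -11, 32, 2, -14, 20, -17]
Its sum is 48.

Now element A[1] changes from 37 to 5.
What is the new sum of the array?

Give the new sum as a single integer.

Answer: 16

Derivation:
Old value at index 1: 37
New value at index 1: 5
Delta = 5 - 37 = -32
New sum = old_sum + delta = 48 + (-32) = 16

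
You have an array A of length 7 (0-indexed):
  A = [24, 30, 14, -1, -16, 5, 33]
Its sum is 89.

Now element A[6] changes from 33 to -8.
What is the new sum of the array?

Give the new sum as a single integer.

Answer: 48

Derivation:
Old value at index 6: 33
New value at index 6: -8
Delta = -8 - 33 = -41
New sum = old_sum + delta = 89 + (-41) = 48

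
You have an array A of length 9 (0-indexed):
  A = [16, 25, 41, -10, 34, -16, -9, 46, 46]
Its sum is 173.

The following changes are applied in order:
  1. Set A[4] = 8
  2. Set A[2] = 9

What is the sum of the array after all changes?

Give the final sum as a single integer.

Initial sum: 173
Change 1: A[4] 34 -> 8, delta = -26, sum = 147
Change 2: A[2] 41 -> 9, delta = -32, sum = 115

Answer: 115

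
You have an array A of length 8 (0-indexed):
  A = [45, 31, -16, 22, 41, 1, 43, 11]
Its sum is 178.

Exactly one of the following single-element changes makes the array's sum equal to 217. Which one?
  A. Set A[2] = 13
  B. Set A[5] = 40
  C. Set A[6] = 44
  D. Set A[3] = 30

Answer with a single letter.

Answer: B

Derivation:
Option A: A[2] -16->13, delta=29, new_sum=178+(29)=207
Option B: A[5] 1->40, delta=39, new_sum=178+(39)=217 <-- matches target
Option C: A[6] 43->44, delta=1, new_sum=178+(1)=179
Option D: A[3] 22->30, delta=8, new_sum=178+(8)=186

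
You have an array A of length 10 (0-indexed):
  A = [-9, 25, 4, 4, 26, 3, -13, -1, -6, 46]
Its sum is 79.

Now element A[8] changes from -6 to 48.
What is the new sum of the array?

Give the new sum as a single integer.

Answer: 133

Derivation:
Old value at index 8: -6
New value at index 8: 48
Delta = 48 - -6 = 54
New sum = old_sum + delta = 79 + (54) = 133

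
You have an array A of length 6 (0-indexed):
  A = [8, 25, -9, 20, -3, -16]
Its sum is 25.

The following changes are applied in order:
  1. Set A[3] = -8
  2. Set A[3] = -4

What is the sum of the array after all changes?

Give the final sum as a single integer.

Initial sum: 25
Change 1: A[3] 20 -> -8, delta = -28, sum = -3
Change 2: A[3] -8 -> -4, delta = 4, sum = 1

Answer: 1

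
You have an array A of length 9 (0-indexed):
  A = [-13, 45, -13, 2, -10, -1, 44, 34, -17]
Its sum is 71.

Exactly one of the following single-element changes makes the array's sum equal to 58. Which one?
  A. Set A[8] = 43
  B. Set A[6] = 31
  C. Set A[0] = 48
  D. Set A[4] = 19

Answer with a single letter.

Answer: B

Derivation:
Option A: A[8] -17->43, delta=60, new_sum=71+(60)=131
Option B: A[6] 44->31, delta=-13, new_sum=71+(-13)=58 <-- matches target
Option C: A[0] -13->48, delta=61, new_sum=71+(61)=132
Option D: A[4] -10->19, delta=29, new_sum=71+(29)=100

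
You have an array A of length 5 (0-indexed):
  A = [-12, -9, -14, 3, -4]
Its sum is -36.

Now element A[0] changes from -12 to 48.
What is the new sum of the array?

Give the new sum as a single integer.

Old value at index 0: -12
New value at index 0: 48
Delta = 48 - -12 = 60
New sum = old_sum + delta = -36 + (60) = 24

Answer: 24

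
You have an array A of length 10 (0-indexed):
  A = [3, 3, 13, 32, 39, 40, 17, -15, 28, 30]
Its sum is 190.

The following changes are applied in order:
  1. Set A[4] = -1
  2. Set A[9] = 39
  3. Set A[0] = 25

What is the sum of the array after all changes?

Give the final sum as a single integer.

Initial sum: 190
Change 1: A[4] 39 -> -1, delta = -40, sum = 150
Change 2: A[9] 30 -> 39, delta = 9, sum = 159
Change 3: A[0] 3 -> 25, delta = 22, sum = 181

Answer: 181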